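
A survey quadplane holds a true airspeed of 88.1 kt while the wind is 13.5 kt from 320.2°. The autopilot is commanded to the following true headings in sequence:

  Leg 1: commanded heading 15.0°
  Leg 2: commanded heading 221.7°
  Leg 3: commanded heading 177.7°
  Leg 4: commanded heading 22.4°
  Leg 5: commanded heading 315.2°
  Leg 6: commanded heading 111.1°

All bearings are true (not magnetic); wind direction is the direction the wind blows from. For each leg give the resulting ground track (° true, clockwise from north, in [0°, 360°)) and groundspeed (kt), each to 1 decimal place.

Leg 1: track=22.8°, groundspeed=81.1 kt
Leg 2: track=213.3°, groundspeed=91.1 kt
Leg 3: track=172.9°, groundspeed=99.2 kt
Leg 4: track=30.7°, groundspeed=82.7 kt
Leg 5: track=314.3°, groundspeed=74.7 kt
Leg 6: track=114.9°, groundspeed=100.1 kt

Leg 1: heading 15.0°; drift +7.8° → track 22.8°, groundspeed 81.1 kt
Leg 2: heading 221.7°; drift -8.4° → track 213.3°, groundspeed 91.1 kt
Leg 3: heading 177.7°; drift -4.8° → track 172.9°, groundspeed 99.2 kt
Leg 4: heading 22.4°; drift +8.3° → track 30.7°, groundspeed 82.7 kt
Leg 5: heading 315.2°; drift -0.9° → track 314.3°, groundspeed 74.7 kt
Leg 6: heading 111.1°; drift +3.8° → track 114.9°, groundspeed 100.1 kt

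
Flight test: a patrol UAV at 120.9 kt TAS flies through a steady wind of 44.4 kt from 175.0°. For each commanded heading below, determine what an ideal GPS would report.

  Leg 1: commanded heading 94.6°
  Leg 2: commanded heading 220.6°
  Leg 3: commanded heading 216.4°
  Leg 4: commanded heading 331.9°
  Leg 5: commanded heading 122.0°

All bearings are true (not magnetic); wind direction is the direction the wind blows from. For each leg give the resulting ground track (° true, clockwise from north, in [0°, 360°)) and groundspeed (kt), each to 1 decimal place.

Leg 1: heading 94.6°; drift -21.1° → track 73.5°, groundspeed 121.6 kt
Leg 2: heading 220.6°; drift +19.4° → track 240.0°, groundspeed 95.3 kt
Leg 3: heading 216.4°; drift +18.5° → track 234.9°, groundspeed 92.4 kt
Leg 4: heading 331.9°; drift +6.1° → track 338.0°, groundspeed 162.7 kt
Leg 5: heading 122.0°; drift -20.6° → track 101.4°, groundspeed 100.6 kt

Leg 1: track=73.5°, groundspeed=121.6 kt
Leg 2: track=240.0°, groundspeed=95.3 kt
Leg 3: track=234.9°, groundspeed=92.4 kt
Leg 4: track=338.0°, groundspeed=162.7 kt
Leg 5: track=101.4°, groundspeed=100.6 kt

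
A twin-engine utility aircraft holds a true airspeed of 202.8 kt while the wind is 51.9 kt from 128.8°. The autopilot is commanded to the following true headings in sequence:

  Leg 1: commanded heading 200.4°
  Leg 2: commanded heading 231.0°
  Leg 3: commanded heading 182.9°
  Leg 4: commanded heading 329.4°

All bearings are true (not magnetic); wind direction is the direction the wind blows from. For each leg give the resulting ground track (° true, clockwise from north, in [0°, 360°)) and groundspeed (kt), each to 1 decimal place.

Leg 1: heading 200.4°; drift +14.8° → track 215.2°, groundspeed 192.8 kt
Leg 2: heading 231.0°; drift +13.3° → track 244.3°, groundspeed 219.7 kt
Leg 3: heading 182.9°; drift +13.7° → track 196.6°, groundspeed 177.4 kt
Leg 4: heading 329.4°; drift -4.2° → track 325.2°, groundspeed 252.0 kt

Leg 1: track=215.2°, groundspeed=192.8 kt
Leg 2: track=244.3°, groundspeed=219.7 kt
Leg 3: track=196.6°, groundspeed=177.4 kt
Leg 4: track=325.2°, groundspeed=252.0 kt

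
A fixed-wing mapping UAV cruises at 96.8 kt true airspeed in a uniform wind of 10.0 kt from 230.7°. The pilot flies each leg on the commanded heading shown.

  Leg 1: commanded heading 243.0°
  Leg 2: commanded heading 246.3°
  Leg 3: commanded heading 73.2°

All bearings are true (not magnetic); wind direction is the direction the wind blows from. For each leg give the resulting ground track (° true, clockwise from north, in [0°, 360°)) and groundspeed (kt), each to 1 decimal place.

Leg 1: heading 243.0°; drift +1.4° → track 244.4°, groundspeed 87.1 kt
Leg 2: heading 246.3°; drift +1.8° → track 248.1°, groundspeed 87.2 kt
Leg 3: heading 73.2°; drift -2.1° → track 71.1°, groundspeed 106.1 kt

Leg 1: track=244.4°, groundspeed=87.1 kt
Leg 2: track=248.1°, groundspeed=87.2 kt
Leg 3: track=71.1°, groundspeed=106.1 kt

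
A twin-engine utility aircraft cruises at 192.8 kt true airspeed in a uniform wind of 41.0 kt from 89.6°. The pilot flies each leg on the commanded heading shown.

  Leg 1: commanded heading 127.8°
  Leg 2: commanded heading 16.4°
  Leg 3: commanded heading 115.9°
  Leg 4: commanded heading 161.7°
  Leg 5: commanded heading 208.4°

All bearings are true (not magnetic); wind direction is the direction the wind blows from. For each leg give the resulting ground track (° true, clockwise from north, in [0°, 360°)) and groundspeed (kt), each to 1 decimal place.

Leg 1: heading 127.8°; drift +9.0° → track 136.8°, groundspeed 162.6 kt
Leg 2: heading 16.4°; drift -12.2° → track 4.2°, groundspeed 185.2 kt
Leg 3: heading 115.9°; drift +6.6° → track 122.5°, groundspeed 157.1 kt
Leg 4: heading 161.7°; drift +12.2° → track 173.9°, groundspeed 184.4 kt
Leg 5: heading 208.4°; drift +9.6° → track 218.0°, groundspeed 215.6 kt

Leg 1: track=136.8°, groundspeed=162.6 kt
Leg 2: track=4.2°, groundspeed=185.2 kt
Leg 3: track=122.5°, groundspeed=157.1 kt
Leg 4: track=173.9°, groundspeed=184.4 kt
Leg 5: track=218.0°, groundspeed=215.6 kt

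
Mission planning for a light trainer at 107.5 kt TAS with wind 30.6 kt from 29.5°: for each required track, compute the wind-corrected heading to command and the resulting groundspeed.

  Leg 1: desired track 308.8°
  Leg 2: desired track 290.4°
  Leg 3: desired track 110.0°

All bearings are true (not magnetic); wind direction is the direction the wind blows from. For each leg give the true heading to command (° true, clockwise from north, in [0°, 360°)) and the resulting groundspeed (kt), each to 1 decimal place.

Leg 1: heading=325.1°, groundspeed=98.2 kt
Leg 2: heading=306.7°, groundspeed=108.0 kt
Leg 3: heading=93.7°, groundspeed=98.1 kt

Leg 1: desired track 308.8°; wind correction +16.3° → command heading 325.1°, groundspeed 98.2 kt
Leg 2: desired track 290.4°; wind correction +16.3° → command heading 306.7°, groundspeed 108.0 kt
Leg 3: desired track 110.0°; wind correction -16.3° → command heading 93.7°, groundspeed 98.1 kt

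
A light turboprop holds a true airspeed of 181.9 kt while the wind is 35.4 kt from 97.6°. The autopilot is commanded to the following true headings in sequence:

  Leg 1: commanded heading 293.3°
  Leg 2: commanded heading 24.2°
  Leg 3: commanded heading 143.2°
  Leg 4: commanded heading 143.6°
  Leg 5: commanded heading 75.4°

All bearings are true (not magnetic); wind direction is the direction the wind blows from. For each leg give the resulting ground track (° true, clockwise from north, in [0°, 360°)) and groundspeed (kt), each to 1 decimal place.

Leg 1: heading 293.3°; drift -2.5° → track 290.8°, groundspeed 216.2 kt
Leg 2: heading 24.2°; drift -11.2° → track 13.0°, groundspeed 175.1 kt
Leg 3: heading 143.2°; drift +9.1° → track 152.3°, groundspeed 159.2 kt
Leg 4: heading 143.6°; drift +9.2° → track 152.8°, groundspeed 159.4 kt
Leg 5: heading 75.4°; drift -5.1° → track 70.3°, groundspeed 149.7 kt

Leg 1: track=290.8°, groundspeed=216.2 kt
Leg 2: track=13.0°, groundspeed=175.1 kt
Leg 3: track=152.3°, groundspeed=159.2 kt
Leg 4: track=152.8°, groundspeed=159.4 kt
Leg 5: track=70.3°, groundspeed=149.7 kt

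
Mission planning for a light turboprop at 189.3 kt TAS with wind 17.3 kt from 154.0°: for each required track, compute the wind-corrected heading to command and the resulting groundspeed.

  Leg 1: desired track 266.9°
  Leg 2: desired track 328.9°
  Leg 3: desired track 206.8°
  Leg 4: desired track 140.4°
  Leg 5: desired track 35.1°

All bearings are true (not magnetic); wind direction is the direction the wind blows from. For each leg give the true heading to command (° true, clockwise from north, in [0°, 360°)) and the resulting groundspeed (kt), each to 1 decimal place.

Leg 1: heading=262.1°, groundspeed=195.4 kt
Leg 2: heading=328.4°, groundspeed=206.5 kt
Leg 3: heading=202.6°, groundspeed=178.3 kt
Leg 4: heading=141.6°, groundspeed=172.4 kt
Leg 5: heading=39.7°, groundspeed=197.1 kt

Leg 1: desired track 266.9°; wind correction -4.8° → command heading 262.1°, groundspeed 195.4 kt
Leg 2: desired track 328.9°; wind correction -0.5° → command heading 328.4°, groundspeed 206.5 kt
Leg 3: desired track 206.8°; wind correction -4.2° → command heading 202.6°, groundspeed 178.3 kt
Leg 4: desired track 140.4°; wind correction +1.2° → command heading 141.6°, groundspeed 172.4 kt
Leg 5: desired track 35.1°; wind correction +4.6° → command heading 39.7°, groundspeed 197.1 kt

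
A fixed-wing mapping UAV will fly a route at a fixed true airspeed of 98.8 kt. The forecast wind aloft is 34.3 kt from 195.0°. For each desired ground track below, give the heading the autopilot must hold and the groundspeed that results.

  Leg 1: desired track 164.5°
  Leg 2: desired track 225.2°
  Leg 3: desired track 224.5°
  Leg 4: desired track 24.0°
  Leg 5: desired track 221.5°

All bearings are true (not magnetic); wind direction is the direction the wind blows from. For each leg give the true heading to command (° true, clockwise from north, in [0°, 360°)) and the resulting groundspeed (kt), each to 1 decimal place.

Leg 1: heading=174.6°, groundspeed=67.7 kt
Leg 2: heading=215.1°, groundspeed=67.6 kt
Leg 3: heading=214.7°, groundspeed=67.5 kt
Leg 4: heading=27.1°, groundspeed=132.5 kt
Leg 5: heading=212.6°, groundspeed=66.9 kt

Leg 1: desired track 164.5°; wind correction +10.1° → command heading 174.6°, groundspeed 67.7 kt
Leg 2: desired track 225.2°; wind correction -10.1° → command heading 215.1°, groundspeed 67.6 kt
Leg 3: desired track 224.5°; wind correction -9.8° → command heading 214.7°, groundspeed 67.5 kt
Leg 4: desired track 24.0°; wind correction +3.1° → command heading 27.1°, groundspeed 132.5 kt
Leg 5: desired track 221.5°; wind correction -8.9° → command heading 212.6°, groundspeed 66.9 kt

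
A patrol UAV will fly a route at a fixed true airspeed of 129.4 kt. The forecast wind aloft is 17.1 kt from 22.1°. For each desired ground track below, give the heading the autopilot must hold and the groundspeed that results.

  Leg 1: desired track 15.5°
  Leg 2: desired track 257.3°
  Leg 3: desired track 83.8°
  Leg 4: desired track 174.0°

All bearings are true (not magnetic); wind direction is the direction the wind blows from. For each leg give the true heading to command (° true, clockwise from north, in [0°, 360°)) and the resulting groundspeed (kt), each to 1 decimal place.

Leg 1: desired track 15.5°; wind correction +0.9° → command heading 16.4°, groundspeed 112.4 kt
Leg 2: desired track 257.3°; wind correction +6.2° → command heading 263.5°, groundspeed 138.4 kt
Leg 3: desired track 83.8°; wind correction -6.7° → command heading 77.1°, groundspeed 120.4 kt
Leg 4: desired track 174.0°; wind correction -3.6° → command heading 170.4°, groundspeed 144.2 kt

Leg 1: heading=16.4°, groundspeed=112.4 kt
Leg 2: heading=263.5°, groundspeed=138.4 kt
Leg 3: heading=77.1°, groundspeed=120.4 kt
Leg 4: heading=170.4°, groundspeed=144.2 kt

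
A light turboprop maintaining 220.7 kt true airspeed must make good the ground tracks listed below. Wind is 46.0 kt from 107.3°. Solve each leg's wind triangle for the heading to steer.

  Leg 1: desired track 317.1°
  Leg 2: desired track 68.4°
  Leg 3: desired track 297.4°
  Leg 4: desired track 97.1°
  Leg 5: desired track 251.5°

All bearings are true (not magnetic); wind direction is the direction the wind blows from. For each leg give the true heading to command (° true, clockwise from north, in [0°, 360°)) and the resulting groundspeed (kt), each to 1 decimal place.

Leg 1: heading=323.0°, groundspeed=259.4 kt
Leg 2: heading=75.9°, groundspeed=183.0 kt
Leg 3: heading=299.5°, groundspeed=265.8 kt
Leg 4: heading=99.2°, groundspeed=175.3 kt
Leg 5: heading=244.5°, groundspeed=256.4 kt

Leg 1: desired track 317.1°; wind correction +5.9° → command heading 323.0°, groundspeed 259.4 kt
Leg 2: desired track 68.4°; wind correction +7.5° → command heading 75.9°, groundspeed 183.0 kt
Leg 3: desired track 297.4°; wind correction +2.1° → command heading 299.5°, groundspeed 265.8 kt
Leg 4: desired track 97.1°; wind correction +2.1° → command heading 99.2°, groundspeed 175.3 kt
Leg 5: desired track 251.5°; wind correction -7.0° → command heading 244.5°, groundspeed 256.4 kt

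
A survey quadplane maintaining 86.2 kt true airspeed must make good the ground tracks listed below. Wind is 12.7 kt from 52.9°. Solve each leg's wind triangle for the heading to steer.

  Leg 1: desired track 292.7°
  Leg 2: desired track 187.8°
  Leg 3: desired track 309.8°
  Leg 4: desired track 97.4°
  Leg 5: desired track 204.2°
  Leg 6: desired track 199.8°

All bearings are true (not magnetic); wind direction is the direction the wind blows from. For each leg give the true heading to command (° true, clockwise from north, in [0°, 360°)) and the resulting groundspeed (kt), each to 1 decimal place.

Leg 1: heading=300.0°, groundspeed=91.9 kt
Leg 2: heading=181.8°, groundspeed=94.7 kt
Leg 3: heading=318.1°, groundspeed=88.2 kt
Leg 4: heading=91.5°, groundspeed=76.7 kt
Leg 5: heading=200.1°, groundspeed=97.1 kt
Leg 6: heading=195.2°, groundspeed=96.6 kt

Leg 1: desired track 292.7°; wind correction +7.3° → command heading 300.0°, groundspeed 91.9 kt
Leg 2: desired track 187.8°; wind correction -6.0° → command heading 181.8°, groundspeed 94.7 kt
Leg 3: desired track 309.8°; wind correction +8.3° → command heading 318.1°, groundspeed 88.2 kt
Leg 4: desired track 97.4°; wind correction -5.9° → command heading 91.5°, groundspeed 76.7 kt
Leg 5: desired track 204.2°; wind correction -4.1° → command heading 200.1°, groundspeed 97.1 kt
Leg 6: desired track 199.8°; wind correction -4.6° → command heading 195.2°, groundspeed 96.6 kt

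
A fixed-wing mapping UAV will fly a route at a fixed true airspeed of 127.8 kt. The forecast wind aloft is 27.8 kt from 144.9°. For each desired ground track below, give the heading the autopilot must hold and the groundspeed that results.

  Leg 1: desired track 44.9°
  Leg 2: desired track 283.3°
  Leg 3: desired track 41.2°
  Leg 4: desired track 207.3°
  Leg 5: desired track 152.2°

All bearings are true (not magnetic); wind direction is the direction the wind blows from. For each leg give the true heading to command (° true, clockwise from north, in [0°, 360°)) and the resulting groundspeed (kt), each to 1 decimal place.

Leg 1: heading=57.3°, groundspeed=129.7 kt
Leg 2: heading=275.0°, groundspeed=147.2 kt
Leg 3: heading=53.4°, groundspeed=131.5 kt
Leg 4: heading=196.2°, groundspeed=112.5 kt
Leg 5: heading=150.6°, groundspeed=100.2 kt

Leg 1: desired track 44.9°; wind correction +12.4° → command heading 57.3°, groundspeed 129.7 kt
Leg 2: desired track 283.3°; wind correction -8.3° → command heading 275.0°, groundspeed 147.2 kt
Leg 3: desired track 41.2°; wind correction +12.2° → command heading 53.4°, groundspeed 131.5 kt
Leg 4: desired track 207.3°; wind correction -11.1° → command heading 196.2°, groundspeed 112.5 kt
Leg 5: desired track 152.2°; wind correction -1.6° → command heading 150.6°, groundspeed 100.2 kt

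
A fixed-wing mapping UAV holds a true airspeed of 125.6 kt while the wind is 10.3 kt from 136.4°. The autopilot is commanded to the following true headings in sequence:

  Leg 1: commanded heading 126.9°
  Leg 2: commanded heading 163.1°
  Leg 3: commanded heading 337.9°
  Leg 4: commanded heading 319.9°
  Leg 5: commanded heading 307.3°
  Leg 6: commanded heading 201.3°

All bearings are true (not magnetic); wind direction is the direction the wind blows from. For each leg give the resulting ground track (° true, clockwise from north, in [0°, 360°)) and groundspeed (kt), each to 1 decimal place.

Leg 1: track=126.1°, groundspeed=115.5 kt
Leg 2: track=165.4°, groundspeed=116.5 kt
Leg 3: track=336.3°, groundspeed=135.2 kt
Leg 4: track=319.6°, groundspeed=135.9 kt
Leg 5: track=308.0°, groundspeed=135.8 kt
Leg 6: track=205.7°, groundspeed=121.6 kt

Leg 1: heading 126.9°; drift -0.8° → track 126.1°, groundspeed 115.5 kt
Leg 2: heading 163.1°; drift +2.3° → track 165.4°, groundspeed 116.5 kt
Leg 3: heading 337.9°; drift -1.6° → track 336.3°, groundspeed 135.2 kt
Leg 4: heading 319.9°; drift -0.3° → track 319.6°, groundspeed 135.9 kt
Leg 5: heading 307.3°; drift +0.7° → track 308.0°, groundspeed 135.8 kt
Leg 6: heading 201.3°; drift +4.4° → track 205.7°, groundspeed 121.6 kt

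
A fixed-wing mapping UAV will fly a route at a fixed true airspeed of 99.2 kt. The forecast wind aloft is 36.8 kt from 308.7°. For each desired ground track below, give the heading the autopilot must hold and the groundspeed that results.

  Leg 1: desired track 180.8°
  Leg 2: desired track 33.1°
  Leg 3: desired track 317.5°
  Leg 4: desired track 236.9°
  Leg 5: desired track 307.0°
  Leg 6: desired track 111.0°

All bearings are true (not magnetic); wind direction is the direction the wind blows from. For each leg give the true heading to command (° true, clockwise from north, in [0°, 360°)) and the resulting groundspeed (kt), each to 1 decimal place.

Leg 1: heading=197.8°, groundspeed=117.5 kt
Leg 2: heading=11.4°, groundspeed=88.6 kt
Leg 3: heading=314.2°, groundspeed=62.7 kt
Leg 4: heading=257.5°, groundspeed=81.3 kt
Leg 5: heading=307.6°, groundspeed=62.4 kt
Leg 6: heading=104.5°, groundspeed=133.6 kt

Leg 1: desired track 180.8°; wind correction +17.0° → command heading 197.8°, groundspeed 117.5 kt
Leg 2: desired track 33.1°; wind correction -21.7° → command heading 11.4°, groundspeed 88.6 kt
Leg 3: desired track 317.5°; wind correction -3.3° → command heading 314.2°, groundspeed 62.7 kt
Leg 4: desired track 236.9°; wind correction +20.6° → command heading 257.5°, groundspeed 81.3 kt
Leg 5: desired track 307.0°; wind correction +0.6° → command heading 307.6°, groundspeed 62.4 kt
Leg 6: desired track 111.0°; wind correction -6.5° → command heading 104.5°, groundspeed 133.6 kt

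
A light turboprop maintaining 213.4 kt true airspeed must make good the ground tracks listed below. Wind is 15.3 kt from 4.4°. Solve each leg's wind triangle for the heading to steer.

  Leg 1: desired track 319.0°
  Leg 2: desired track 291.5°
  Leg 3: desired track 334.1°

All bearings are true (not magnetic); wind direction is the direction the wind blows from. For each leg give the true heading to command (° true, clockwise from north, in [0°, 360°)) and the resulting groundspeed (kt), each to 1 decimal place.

Leg 1: heading=321.9°, groundspeed=202.4 kt
Leg 2: heading=295.4°, groundspeed=208.4 kt
Leg 3: heading=336.2°, groundspeed=200.1 kt

Leg 1: desired track 319.0°; wind correction +2.9° → command heading 321.9°, groundspeed 202.4 kt
Leg 2: desired track 291.5°; wind correction +3.9° → command heading 295.4°, groundspeed 208.4 kt
Leg 3: desired track 334.1°; wind correction +2.1° → command heading 336.2°, groundspeed 200.1 kt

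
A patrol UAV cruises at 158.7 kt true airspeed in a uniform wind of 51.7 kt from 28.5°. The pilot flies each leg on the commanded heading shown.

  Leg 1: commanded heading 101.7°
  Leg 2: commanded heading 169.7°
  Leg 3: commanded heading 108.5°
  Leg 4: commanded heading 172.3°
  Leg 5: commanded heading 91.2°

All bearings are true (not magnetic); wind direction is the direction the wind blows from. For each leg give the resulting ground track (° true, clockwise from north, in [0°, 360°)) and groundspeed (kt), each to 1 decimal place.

Leg 1: track=120.7°, groundspeed=152.0 kt
Leg 2: track=178.9°, groundspeed=201.6 kt
Leg 3: track=127.3°, groundspeed=158.1 kt
Leg 4: track=181.0°, groundspeed=202.7 kt
Leg 5: track=110.0°, groundspeed=142.6 kt

Leg 1: heading 101.7°; drift +19.0° → track 120.7°, groundspeed 152.0 kt
Leg 2: heading 169.7°; drift +9.2° → track 178.9°, groundspeed 201.6 kt
Leg 3: heading 108.5°; drift +18.8° → track 127.3°, groundspeed 158.1 kt
Leg 4: heading 172.3°; drift +8.7° → track 181.0°, groundspeed 202.7 kt
Leg 5: heading 91.2°; drift +18.8° → track 110.0°, groundspeed 142.6 kt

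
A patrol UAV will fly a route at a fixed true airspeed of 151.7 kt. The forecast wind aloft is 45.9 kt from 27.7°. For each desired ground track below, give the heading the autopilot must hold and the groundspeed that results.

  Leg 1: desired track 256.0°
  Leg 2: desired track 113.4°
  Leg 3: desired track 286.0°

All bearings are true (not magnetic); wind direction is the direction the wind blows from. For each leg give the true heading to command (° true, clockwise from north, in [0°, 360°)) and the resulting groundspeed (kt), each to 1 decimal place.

Leg 1: desired track 256.0°; wind correction +13.1° → command heading 269.1°, groundspeed 178.3 kt
Leg 2: desired track 113.4°; wind correction -17.6° → command heading 95.8°, groundspeed 141.2 kt
Leg 3: desired track 286.0°; wind correction +17.2° → command heading 303.2°, groundspeed 154.2 kt

Leg 1: heading=269.1°, groundspeed=178.3 kt
Leg 2: heading=95.8°, groundspeed=141.2 kt
Leg 3: heading=303.2°, groundspeed=154.2 kt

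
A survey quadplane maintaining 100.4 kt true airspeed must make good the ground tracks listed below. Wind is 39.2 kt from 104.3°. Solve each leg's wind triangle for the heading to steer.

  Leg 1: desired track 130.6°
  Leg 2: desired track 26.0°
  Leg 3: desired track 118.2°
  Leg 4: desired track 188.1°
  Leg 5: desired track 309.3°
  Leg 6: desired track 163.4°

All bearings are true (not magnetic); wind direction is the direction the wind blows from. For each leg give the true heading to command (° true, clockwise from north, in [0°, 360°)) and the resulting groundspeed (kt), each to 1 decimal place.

Leg 1: heading=120.6°, groundspeed=63.7 kt
Leg 2: heading=48.5°, groundspeed=84.8 kt
Leg 3: heading=112.8°, groundspeed=61.9 kt
Leg 4: heading=165.3°, groundspeed=88.3 kt
Leg 5: heading=318.8°, groundspeed=134.6 kt
Leg 6: heading=143.8°, groundspeed=74.5 kt

Leg 1: desired track 130.6°; wind correction -10.0° → command heading 120.6°, groundspeed 63.7 kt
Leg 2: desired track 26.0°; wind correction +22.5° → command heading 48.5°, groundspeed 84.8 kt
Leg 3: desired track 118.2°; wind correction -5.4° → command heading 112.8°, groundspeed 61.9 kt
Leg 4: desired track 188.1°; wind correction -22.8° → command heading 165.3°, groundspeed 88.3 kt
Leg 5: desired track 309.3°; wind correction +9.5° → command heading 318.8°, groundspeed 134.6 kt
Leg 6: desired track 163.4°; wind correction -19.6° → command heading 143.8°, groundspeed 74.5 kt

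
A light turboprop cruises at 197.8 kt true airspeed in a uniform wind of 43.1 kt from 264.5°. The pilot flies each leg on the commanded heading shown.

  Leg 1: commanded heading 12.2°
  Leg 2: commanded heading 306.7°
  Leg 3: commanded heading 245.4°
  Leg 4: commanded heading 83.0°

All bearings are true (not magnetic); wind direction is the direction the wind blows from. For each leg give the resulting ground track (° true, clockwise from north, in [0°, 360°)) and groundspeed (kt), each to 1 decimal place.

Leg 1: track=23.2°, groundspeed=214.9 kt
Leg 2: track=316.6°, groundspeed=168.4 kt
Leg 3: track=240.3°, groundspeed=157.7 kt
Leg 4: track=83.3°, groundspeed=240.9 kt

Leg 1: heading 12.2°; drift +11.0° → track 23.2°, groundspeed 214.9 kt
Leg 2: heading 306.7°; drift +9.9° → track 316.6°, groundspeed 168.4 kt
Leg 3: heading 245.4°; drift -5.1° → track 240.3°, groundspeed 157.7 kt
Leg 4: heading 83.0°; drift +0.3° → track 83.3°, groundspeed 240.9 kt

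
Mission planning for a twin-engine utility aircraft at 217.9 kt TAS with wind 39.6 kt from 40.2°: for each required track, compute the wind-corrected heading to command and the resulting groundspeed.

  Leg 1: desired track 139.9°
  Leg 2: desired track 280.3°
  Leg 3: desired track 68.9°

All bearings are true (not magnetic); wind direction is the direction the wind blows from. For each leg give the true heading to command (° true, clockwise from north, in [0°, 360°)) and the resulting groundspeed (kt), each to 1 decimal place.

Leg 1: heading=129.6°, groundspeed=221.0 kt
Leg 2: heading=289.4°, groundspeed=234.9 kt
Leg 3: heading=63.9°, groundspeed=182.3 kt

Leg 1: desired track 139.9°; wind correction -10.3° → command heading 129.6°, groundspeed 221.0 kt
Leg 2: desired track 280.3°; wind correction +9.1° → command heading 289.4°, groundspeed 234.9 kt
Leg 3: desired track 68.9°; wind correction -5.0° → command heading 63.9°, groundspeed 182.3 kt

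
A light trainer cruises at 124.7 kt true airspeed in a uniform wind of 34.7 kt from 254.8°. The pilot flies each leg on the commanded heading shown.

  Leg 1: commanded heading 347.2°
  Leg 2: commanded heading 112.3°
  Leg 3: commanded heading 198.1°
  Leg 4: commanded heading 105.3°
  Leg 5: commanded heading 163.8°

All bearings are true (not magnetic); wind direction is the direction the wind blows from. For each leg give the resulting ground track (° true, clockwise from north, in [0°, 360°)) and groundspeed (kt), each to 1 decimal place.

Leg 1: track=2.6°, groundspeed=130.8 kt
Leg 2: track=104.4°, groundspeed=153.7 kt
Leg 3: track=182.7°, groundspeed=109.6 kt
Leg 4: track=98.8°, groundspeed=155.6 kt
Leg 5: track=148.3°, groundspeed=130.0 kt

Leg 1: heading 347.2°; drift +15.4° → track 2.6°, groundspeed 130.8 kt
Leg 2: heading 112.3°; drift -7.9° → track 104.4°, groundspeed 153.7 kt
Leg 3: heading 198.1°; drift -15.4° → track 182.7°, groundspeed 109.6 kt
Leg 4: heading 105.3°; drift -6.5° → track 98.8°, groundspeed 155.6 kt
Leg 5: heading 163.8°; drift -15.5° → track 148.3°, groundspeed 130.0 kt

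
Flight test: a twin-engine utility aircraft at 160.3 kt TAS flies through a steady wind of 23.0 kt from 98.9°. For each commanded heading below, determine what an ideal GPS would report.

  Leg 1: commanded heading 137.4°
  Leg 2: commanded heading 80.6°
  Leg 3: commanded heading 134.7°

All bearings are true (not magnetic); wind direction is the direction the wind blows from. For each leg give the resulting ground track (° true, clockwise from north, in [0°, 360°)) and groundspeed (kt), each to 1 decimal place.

Leg 1: track=143.1°, groundspeed=143.0 kt
Leg 2: track=77.6°, groundspeed=138.7 kt
Leg 3: track=140.1°, groundspeed=142.3 kt

Leg 1: heading 137.4°; drift +5.7° → track 143.1°, groundspeed 143.0 kt
Leg 2: heading 80.6°; drift -3.0° → track 77.6°, groundspeed 138.7 kt
Leg 3: heading 134.7°; drift +5.4° → track 140.1°, groundspeed 142.3 kt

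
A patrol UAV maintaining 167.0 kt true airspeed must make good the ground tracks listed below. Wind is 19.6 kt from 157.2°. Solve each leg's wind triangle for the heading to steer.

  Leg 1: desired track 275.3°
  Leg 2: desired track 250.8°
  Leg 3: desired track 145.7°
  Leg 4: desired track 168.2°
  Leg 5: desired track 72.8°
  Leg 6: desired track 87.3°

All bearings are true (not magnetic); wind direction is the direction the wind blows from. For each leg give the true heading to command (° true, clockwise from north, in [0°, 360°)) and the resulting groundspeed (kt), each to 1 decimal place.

Leg 1: heading=269.4°, groundspeed=175.3 kt
Leg 2: heading=244.1°, groundspeed=167.1 kt
Leg 3: heading=147.0°, groundspeed=147.7 kt
Leg 4: heading=166.9°, groundspeed=147.7 kt
Leg 5: heading=79.5°, groundspeed=163.9 kt
Leg 6: heading=93.6°, groundspeed=159.2 kt

Leg 1: desired track 275.3°; wind correction -5.9° → command heading 269.4°, groundspeed 175.3 kt
Leg 2: desired track 250.8°; wind correction -6.7° → command heading 244.1°, groundspeed 167.1 kt
Leg 3: desired track 145.7°; wind correction +1.3° → command heading 147.0°, groundspeed 147.7 kt
Leg 4: desired track 168.2°; wind correction -1.3° → command heading 166.9°, groundspeed 147.7 kt
Leg 5: desired track 72.8°; wind correction +6.7° → command heading 79.5°, groundspeed 163.9 kt
Leg 6: desired track 87.3°; wind correction +6.3° → command heading 93.6°, groundspeed 159.2 kt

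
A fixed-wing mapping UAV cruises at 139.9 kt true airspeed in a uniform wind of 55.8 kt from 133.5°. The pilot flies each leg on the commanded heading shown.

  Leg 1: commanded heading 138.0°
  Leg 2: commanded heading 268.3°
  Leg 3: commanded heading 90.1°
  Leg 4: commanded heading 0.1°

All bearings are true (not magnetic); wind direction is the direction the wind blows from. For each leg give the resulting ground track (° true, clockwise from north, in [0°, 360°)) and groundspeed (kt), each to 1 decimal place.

Leg 1: track=141.0°, groundspeed=84.4 kt
Leg 2: track=280.8°, groundspeed=183.5 kt
Leg 3: track=69.0°, groundspeed=106.5 kt
Leg 4: track=347.3°, groundspeed=182.8 kt

Leg 1: heading 138.0°; drift +3.0° → track 141.0°, groundspeed 84.4 kt
Leg 2: heading 268.3°; drift +12.5° → track 280.8°, groundspeed 183.5 kt
Leg 3: heading 90.1°; drift -21.1° → track 69.0°, groundspeed 106.5 kt
Leg 4: heading 0.1°; drift -12.8° → track 347.3°, groundspeed 182.8 kt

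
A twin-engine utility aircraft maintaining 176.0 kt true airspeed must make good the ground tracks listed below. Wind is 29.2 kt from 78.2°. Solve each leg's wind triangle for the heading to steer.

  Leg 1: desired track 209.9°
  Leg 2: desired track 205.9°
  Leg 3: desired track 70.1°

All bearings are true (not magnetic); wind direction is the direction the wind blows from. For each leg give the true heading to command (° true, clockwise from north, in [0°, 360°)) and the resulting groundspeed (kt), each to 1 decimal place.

Leg 1: desired track 209.9°; wind correction -7.1° → command heading 202.8°, groundspeed 194.1 kt
Leg 2: desired track 205.9°; wind correction -7.5° → command heading 198.4°, groundspeed 192.3 kt
Leg 3: desired track 70.1°; wind correction +1.3° → command heading 71.4°, groundspeed 147.0 kt

Leg 1: heading=202.8°, groundspeed=194.1 kt
Leg 2: heading=198.4°, groundspeed=192.3 kt
Leg 3: heading=71.4°, groundspeed=147.0 kt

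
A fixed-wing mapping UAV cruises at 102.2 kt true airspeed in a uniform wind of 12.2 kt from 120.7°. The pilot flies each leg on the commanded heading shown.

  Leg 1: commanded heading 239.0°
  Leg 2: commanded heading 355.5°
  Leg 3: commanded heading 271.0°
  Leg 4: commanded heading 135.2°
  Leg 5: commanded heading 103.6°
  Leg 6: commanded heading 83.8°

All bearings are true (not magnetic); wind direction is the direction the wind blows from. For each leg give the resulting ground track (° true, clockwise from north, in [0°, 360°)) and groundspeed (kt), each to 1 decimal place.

Leg 1: heading 239.0°; drift +5.7° → track 244.7°, groundspeed 108.5 kt
Leg 2: heading 355.5°; drift -5.2° → track 350.3°, groundspeed 109.7 kt
Leg 3: heading 271.0°; drift +3.1° → track 274.1°, groundspeed 113.0 kt
Leg 4: heading 135.2°; drift +1.9° → track 137.1°, groundspeed 90.4 kt
Leg 5: heading 103.6°; drift -2.3° → track 101.3°, groundspeed 90.6 kt
Leg 6: heading 83.8°; drift -4.5° → track 79.3°, groundspeed 92.7 kt

Leg 1: track=244.7°, groundspeed=108.5 kt
Leg 2: track=350.3°, groundspeed=109.7 kt
Leg 3: track=274.1°, groundspeed=113.0 kt
Leg 4: track=137.1°, groundspeed=90.4 kt
Leg 5: track=101.3°, groundspeed=90.6 kt
Leg 6: track=79.3°, groundspeed=92.7 kt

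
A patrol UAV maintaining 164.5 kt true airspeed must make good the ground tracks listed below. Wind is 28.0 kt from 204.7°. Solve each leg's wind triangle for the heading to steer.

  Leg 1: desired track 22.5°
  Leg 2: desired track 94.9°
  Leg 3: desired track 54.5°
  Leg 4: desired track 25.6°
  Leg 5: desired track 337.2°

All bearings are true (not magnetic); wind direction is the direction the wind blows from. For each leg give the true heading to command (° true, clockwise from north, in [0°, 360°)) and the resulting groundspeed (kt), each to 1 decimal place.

Leg 1: heading=22.1°, groundspeed=192.5 kt
Leg 2: heading=104.1°, groundspeed=171.9 kt
Leg 3: heading=59.4°, groundspeed=188.2 kt
Leg 4: heading=25.8°, groundspeed=192.5 kt
Leg 5: heading=330.0°, groundspeed=182.1 kt

Leg 1: desired track 22.5°; wind correction -0.4° → command heading 22.1°, groundspeed 192.5 kt
Leg 2: desired track 94.9°; wind correction +9.2° → command heading 104.1°, groundspeed 171.9 kt
Leg 3: desired track 54.5°; wind correction +4.9° → command heading 59.4°, groundspeed 188.2 kt
Leg 4: desired track 25.6°; wind correction +0.2° → command heading 25.8°, groundspeed 192.5 kt
Leg 5: desired track 337.2°; wind correction -7.2° → command heading 330.0°, groundspeed 182.1 kt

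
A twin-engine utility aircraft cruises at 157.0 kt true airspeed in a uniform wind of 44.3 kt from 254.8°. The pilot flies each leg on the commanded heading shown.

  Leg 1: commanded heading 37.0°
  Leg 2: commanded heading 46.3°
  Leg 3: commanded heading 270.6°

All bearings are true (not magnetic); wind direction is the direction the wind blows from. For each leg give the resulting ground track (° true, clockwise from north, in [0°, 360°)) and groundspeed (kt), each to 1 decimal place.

Leg 1: heading 37.0°; drift +8.0° → track 45.0°, groundspeed 193.9 kt
Leg 2: heading 46.3°; drift +6.2° → track 52.5°, groundspeed 197.1 kt
Leg 3: heading 270.6°; drift +6.0° → track 276.6°, groundspeed 115.0 kt

Leg 1: track=45.0°, groundspeed=193.9 kt
Leg 2: track=52.5°, groundspeed=197.1 kt
Leg 3: track=276.6°, groundspeed=115.0 kt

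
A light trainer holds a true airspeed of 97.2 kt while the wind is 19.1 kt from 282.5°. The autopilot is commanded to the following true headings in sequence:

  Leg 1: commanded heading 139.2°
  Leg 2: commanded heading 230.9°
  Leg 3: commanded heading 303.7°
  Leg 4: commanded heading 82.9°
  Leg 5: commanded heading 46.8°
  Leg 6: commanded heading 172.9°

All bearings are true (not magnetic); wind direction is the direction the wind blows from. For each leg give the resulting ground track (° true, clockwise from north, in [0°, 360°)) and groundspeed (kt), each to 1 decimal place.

Leg 1: heading 139.2°; drift -5.8° → track 133.4°, groundspeed 113.1 kt
Leg 2: heading 230.9°; drift -9.9° → track 221.0°, groundspeed 86.6 kt
Leg 3: heading 303.7°; drift +5.0° → track 308.7°, groundspeed 79.7 kt
Leg 4: heading 82.9°; drift +3.2° → track 86.1°, groundspeed 115.4 kt
Leg 5: heading 46.8°; drift +8.3° → track 55.1°, groundspeed 109.1 kt
Leg 6: heading 172.9°; drift -9.9° → track 163.0°, groundspeed 105.2 kt

Leg 1: track=133.4°, groundspeed=113.1 kt
Leg 2: track=221.0°, groundspeed=86.6 kt
Leg 3: track=308.7°, groundspeed=79.7 kt
Leg 4: track=86.1°, groundspeed=115.4 kt
Leg 5: track=55.1°, groundspeed=109.1 kt
Leg 6: track=163.0°, groundspeed=105.2 kt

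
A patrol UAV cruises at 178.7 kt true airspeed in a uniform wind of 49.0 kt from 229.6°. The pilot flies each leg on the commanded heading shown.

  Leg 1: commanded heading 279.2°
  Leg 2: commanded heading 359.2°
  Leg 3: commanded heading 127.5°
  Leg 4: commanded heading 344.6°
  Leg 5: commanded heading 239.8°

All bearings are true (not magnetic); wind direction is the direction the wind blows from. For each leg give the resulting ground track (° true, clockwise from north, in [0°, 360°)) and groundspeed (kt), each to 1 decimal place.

Leg 1: heading 279.2°; drift +14.2° → track 293.4°, groundspeed 151.6 kt
Leg 2: heading 359.2°; drift +10.2° → track 9.4°, groundspeed 213.3 kt
Leg 3: heading 127.5°; drift -14.2° → track 113.3°, groundspeed 195.0 kt
Leg 4: heading 344.6°; drift +12.6° → track 357.2°, groundspeed 204.3 kt
Leg 5: heading 239.8°; drift +3.8° → track 243.6°, groundspeed 130.8 kt

Leg 1: track=293.4°, groundspeed=151.6 kt
Leg 2: track=9.4°, groundspeed=213.3 kt
Leg 3: track=113.3°, groundspeed=195.0 kt
Leg 4: track=357.2°, groundspeed=204.3 kt
Leg 5: track=243.6°, groundspeed=130.8 kt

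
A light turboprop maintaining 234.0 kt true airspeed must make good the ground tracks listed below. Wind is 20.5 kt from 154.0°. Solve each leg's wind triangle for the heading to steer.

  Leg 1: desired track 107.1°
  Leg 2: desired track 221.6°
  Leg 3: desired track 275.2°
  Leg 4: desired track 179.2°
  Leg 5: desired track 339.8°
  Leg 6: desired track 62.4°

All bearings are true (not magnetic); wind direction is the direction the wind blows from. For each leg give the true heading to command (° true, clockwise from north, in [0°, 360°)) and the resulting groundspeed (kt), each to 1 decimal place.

Leg 1: desired track 107.1°; wind correction +3.7° → command heading 110.8°, groundspeed 219.5 kt
Leg 2: desired track 221.6°; wind correction -4.6° → command heading 217.0°, groundspeed 225.4 kt
Leg 3: desired track 275.2°; wind correction -4.3° → command heading 270.9°, groundspeed 244.0 kt
Leg 4: desired track 179.2°; wind correction -2.1° → command heading 177.1°, groundspeed 215.3 kt
Leg 5: desired track 339.8°; wind correction +0.5° → command heading 340.3°, groundspeed 254.4 kt
Leg 6: desired track 62.4°; wind correction +5.0° → command heading 67.4°, groundspeed 233.7 kt

Leg 1: heading=110.8°, groundspeed=219.5 kt
Leg 2: heading=217.0°, groundspeed=225.4 kt
Leg 3: heading=270.9°, groundspeed=244.0 kt
Leg 4: heading=177.1°, groundspeed=215.3 kt
Leg 5: heading=340.3°, groundspeed=254.4 kt
Leg 6: heading=67.4°, groundspeed=233.7 kt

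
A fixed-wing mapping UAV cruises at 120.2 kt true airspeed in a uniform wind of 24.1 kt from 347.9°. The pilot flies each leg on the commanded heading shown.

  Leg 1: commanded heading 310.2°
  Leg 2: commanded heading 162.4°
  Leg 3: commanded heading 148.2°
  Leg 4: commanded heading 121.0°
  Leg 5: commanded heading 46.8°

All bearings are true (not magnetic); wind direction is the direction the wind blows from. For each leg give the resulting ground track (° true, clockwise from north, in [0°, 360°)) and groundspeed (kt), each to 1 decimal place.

Leg 1: track=301.9°, groundspeed=102.2 kt
Leg 2: track=163.3°, groundspeed=144.2 kt
Leg 3: track=151.5°, groundspeed=143.1 kt
Leg 4: track=128.3°, groundspeed=137.8 kt
Leg 5: track=57.6°, groundspeed=109.7 kt

Leg 1: heading 310.2°; drift -8.3° → track 301.9°, groundspeed 102.2 kt
Leg 2: heading 162.4°; drift +0.9° → track 163.3°, groundspeed 144.2 kt
Leg 3: heading 148.2°; drift +3.3° → track 151.5°, groundspeed 143.1 kt
Leg 4: heading 121.0°; drift +7.3° → track 128.3°, groundspeed 137.8 kt
Leg 5: heading 46.8°; drift +10.8° → track 57.6°, groundspeed 109.7 kt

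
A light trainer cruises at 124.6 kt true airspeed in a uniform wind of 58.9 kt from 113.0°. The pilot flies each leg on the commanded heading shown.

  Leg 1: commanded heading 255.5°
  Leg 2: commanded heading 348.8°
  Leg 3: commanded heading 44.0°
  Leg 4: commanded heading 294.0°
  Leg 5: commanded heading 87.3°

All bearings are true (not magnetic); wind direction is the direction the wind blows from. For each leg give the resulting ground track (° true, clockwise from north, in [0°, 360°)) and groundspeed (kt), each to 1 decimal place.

Leg 1: heading 255.5°; drift +11.8° → track 267.3°, groundspeed 175.0 kt
Leg 2: heading 348.8°; drift -17.2° → track 331.6°, groundspeed 165.1 kt
Leg 3: heading 44.0°; drift -28.0° → track 16.0°, groundspeed 117.2 kt
Leg 4: heading 294.0°; drift -0.3° → track 293.7°, groundspeed 183.5 kt
Leg 5: heading 87.3°; drift -19.7° → track 67.6°, groundspeed 76.0 kt

Leg 1: track=267.3°, groundspeed=175.0 kt
Leg 2: track=331.6°, groundspeed=165.1 kt
Leg 3: track=16.0°, groundspeed=117.2 kt
Leg 4: track=293.7°, groundspeed=183.5 kt
Leg 5: track=67.6°, groundspeed=76.0 kt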